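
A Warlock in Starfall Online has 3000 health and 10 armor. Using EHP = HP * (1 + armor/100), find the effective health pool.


EHP = 3000 * (1 + 10/100)
= 3000 * (1 + 0.1)
= 3000 * 1.1
= 3300.0

3300.0 EHP


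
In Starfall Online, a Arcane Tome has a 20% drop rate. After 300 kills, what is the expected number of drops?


Expected drops = kills * (drop_rate / 100)
= 300 * (20 / 100)
= 300 * 0.2
= 60.0

60.0 drops


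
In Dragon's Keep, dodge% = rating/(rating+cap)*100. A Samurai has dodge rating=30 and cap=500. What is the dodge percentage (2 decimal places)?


dodge% = 30 / (30 + 500) * 100
= 30 / 530 * 100
= 0.056604 * 100
= 5.66%

5.66%


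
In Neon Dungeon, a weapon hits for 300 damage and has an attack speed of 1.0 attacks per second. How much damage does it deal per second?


DPS = damage * attack_speed
= 300 * 1.0
= 300.0

300.0 DPS


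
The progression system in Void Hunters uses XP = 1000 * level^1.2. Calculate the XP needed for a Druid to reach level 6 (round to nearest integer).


XP = 1000 * level^1.2
Substitute level = 6:
XP = 1000 * 6^1.2
= 1000 * 8.5858
= 8586

8586 XP


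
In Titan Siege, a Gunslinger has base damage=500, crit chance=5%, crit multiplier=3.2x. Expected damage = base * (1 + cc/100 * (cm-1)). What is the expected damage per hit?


E[dmg] = base * (1 + crit_chance * (crit_mult - 1))
cc as decimal = 5/100 = 0.05
cm - 1 = 3.2 - 1 = 2.2
Bonus factor = 0.05 * 2.2 = 0.11
Total multiplier = 1 + 0.11 = 1.11
Expected damage = 500 * 1.11 = 555.00

555.00 damage


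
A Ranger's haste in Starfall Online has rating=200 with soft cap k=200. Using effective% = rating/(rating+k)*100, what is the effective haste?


effective% = rating / (rating + k) * 100
= 200 / (200 + 200) * 100
= 200 / 400 * 100
= 0.5 * 100
= 50.00%

50.00%


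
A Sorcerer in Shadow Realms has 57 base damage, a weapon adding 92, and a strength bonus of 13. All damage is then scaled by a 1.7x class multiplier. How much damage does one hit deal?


Sum base + weapon + str = 57 + 92 + 13 = 162
Multiply by 1.7:
162 * 1.7 = 275.4

275.4 damage


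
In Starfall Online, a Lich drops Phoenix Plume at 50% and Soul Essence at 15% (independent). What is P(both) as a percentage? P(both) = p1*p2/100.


For independent events, P(both) = P(A) * P(B)
= 50% * 15%
= 750 / 100 %
= 7.5%

7.5%


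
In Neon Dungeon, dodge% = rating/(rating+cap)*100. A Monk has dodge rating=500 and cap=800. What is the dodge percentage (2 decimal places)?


dodge% = 500 / (500 + 800) * 100
= 500 / 1300 * 100
= 0.384615 * 100
= 38.46%

38.46%


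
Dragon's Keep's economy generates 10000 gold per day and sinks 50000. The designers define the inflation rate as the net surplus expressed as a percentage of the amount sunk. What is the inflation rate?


Net gold = 10000 - 50000 = -40000
Inflation rate = net / sunk * 100 = -40000 / 50000 * 100
= -0.8 * 100
= -80.00%

-80.00%


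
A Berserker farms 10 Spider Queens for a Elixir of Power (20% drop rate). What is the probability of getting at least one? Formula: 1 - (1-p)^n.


P(at least one) = 1 - P(none) = 1 - (1-p)^n
p = 20/100 = 0.2
1 - p = 0.8
(1 - p)^10 = 0.8^10 = 0.107374
P(at least one) = 1 - 0.107374 = 0.8926

0.8926


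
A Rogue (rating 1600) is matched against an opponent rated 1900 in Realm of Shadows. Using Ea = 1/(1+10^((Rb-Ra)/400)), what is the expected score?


Elo expected score: Ea = 1/(1 + 10^((Rb-Ra)/400))
Rb - Ra = 1900 - 1600 = 300
(Rb-Ra)/400 = 300/400 = 0.75
10^0.75 = 5.623413
Ea = 1/(1 + 5.623413) = 1/6.623413 = 0.1510

0.1510


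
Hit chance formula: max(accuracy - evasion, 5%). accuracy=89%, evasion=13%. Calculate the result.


accuracy - evasion = 89 - 13 = 76
Apply floor: max(76, 5) = 76
Hit chance = 76%

76%


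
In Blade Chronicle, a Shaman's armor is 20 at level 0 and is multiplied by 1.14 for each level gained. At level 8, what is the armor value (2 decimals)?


value = base * growth^level
= 20 * 1.14^8
= 20 * 2.852586
= 57.05

57.05 armor


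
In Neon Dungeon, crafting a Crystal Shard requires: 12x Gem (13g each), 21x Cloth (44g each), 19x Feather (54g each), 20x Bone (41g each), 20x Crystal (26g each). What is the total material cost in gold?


Cost breakdown:
  Gem: 12 * 13 = 156
  Cloth: 21 * 44 = 924
  Feather: 19 * 54 = 1026
  Bone: 20 * 41 = 820
  Crystal: 20 * 26 = 520
Total = 156 + 924 + 1026 + 820 + 520 = 3446

3446 gold


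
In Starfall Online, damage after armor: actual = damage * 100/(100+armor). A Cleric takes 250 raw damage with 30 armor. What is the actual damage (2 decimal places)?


actual = 250 * 100 / (100 + 30)
= 250 * 100 / 130
= 25000 / 130
= 192.31

192.31 damage


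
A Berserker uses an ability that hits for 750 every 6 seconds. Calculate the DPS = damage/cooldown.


DPS = damage / cooldown
= 750 / 6
= 125.00

125.00 DPS


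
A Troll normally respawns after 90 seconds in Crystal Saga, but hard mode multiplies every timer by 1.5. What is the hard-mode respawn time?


Respawn time = base * multiplier
= 90 * 1.5
= 135.0 seconds

135.0 seconds


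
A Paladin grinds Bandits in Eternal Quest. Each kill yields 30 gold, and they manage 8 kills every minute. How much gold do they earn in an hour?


Gold per minute = 30 * 8 = 240
Gold per hour = 240 * 60 = 14400

14400 gold/hour


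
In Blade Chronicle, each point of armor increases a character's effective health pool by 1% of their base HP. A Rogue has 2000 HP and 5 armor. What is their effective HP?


EHP = 2000 * (1 + 5/100)
= 2000 * (1 + 0.05)
= 2000 * 1.05
= 2100.0

2100.0 EHP


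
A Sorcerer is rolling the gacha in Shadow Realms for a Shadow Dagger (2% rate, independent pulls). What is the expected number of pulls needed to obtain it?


Expected pulls for a geometric distribution = 1/p = 100 / rate%
= 100 / 2
= 50.0

50.0 pulls


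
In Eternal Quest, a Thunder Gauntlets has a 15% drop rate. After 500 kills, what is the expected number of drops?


Expected drops = kills * (drop_rate / 100)
= 500 * (15 / 100)
= 500 * 0.15
= 75.0

75.0 drops


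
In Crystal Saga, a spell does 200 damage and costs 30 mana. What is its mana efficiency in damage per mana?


Efficiency = damage / mana
= 200 / 30
= 6.67

6.67 dmg/mana


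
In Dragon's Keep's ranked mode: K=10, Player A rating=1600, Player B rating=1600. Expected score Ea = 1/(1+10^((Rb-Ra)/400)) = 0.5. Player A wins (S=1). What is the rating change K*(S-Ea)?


Elo update: delta = K * (S - Ea), where S = 1 (wins)
S - Ea = 1 - 0.5 = 0.5
Rating change = 10 * 0.5
= 5.00

5.00 rating points


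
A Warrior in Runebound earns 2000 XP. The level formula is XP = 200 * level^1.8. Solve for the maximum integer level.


XP = 200 * level^1.8, so level = (XP / 200)^(1/1.8)
= (2000 / 200)^(1/1.8)
= 10.0^0.5556
= 3.5938
Floor: level = 3

level 3


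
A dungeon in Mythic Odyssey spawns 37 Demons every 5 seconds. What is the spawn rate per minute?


Spawns per minute = count * (60 / interval)
= 37 * (60 / 5)
= 37 * 12.0
= 444.0

444.0 per minute


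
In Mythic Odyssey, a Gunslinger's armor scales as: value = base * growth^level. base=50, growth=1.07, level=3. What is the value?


value = base * growth^level
= 50 * 1.07^3
= 50 * 1.225043
= 61.25

61.25 armor


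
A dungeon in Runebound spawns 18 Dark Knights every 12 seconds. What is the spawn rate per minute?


Spawns per minute = count * (60 / interval)
= 18 * (60 / 12)
= 18 * 5.0
= 90.0

90.0 per minute


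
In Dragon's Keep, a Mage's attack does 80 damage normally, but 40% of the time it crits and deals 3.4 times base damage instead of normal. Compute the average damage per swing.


E[dmg] = base * (1 + crit_chance * (crit_mult - 1))
cc as decimal = 40/100 = 0.4
cm - 1 = 3.4 - 1 = 2.4
Bonus factor = 0.4 * 2.4 = 0.96
Total multiplier = 1 + 0.96 = 1.96
Expected damage = 80 * 1.96 = 156.80

156.80 damage


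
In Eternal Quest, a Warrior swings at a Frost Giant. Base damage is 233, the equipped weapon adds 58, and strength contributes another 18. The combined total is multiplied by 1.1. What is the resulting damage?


Sum base + weapon + str = 233 + 58 + 18 = 309
Multiply by 1.1:
309 * 1.1 = 339.9

339.9 damage


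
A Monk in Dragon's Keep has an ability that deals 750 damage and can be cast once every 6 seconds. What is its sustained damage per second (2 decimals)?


DPS = damage / cooldown
= 750 / 6
= 125.00

125.00 DPS


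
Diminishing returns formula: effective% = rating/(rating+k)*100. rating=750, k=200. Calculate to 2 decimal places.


effective% = rating / (rating + k) * 100
= 750 / (750 + 200) * 100
= 750 / 950 * 100
= 0.789474 * 100
= 78.95%

78.95%


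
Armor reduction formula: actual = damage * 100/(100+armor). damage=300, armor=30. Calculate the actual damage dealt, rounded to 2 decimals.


actual = 300 * 100 / (100 + 30)
= 300 * 100 / 130
= 30000 / 130
= 230.77

230.77 damage


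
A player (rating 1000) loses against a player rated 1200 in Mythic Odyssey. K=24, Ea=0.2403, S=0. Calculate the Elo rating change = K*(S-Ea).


Elo update: delta = K * (S - Ea), where S = 0 (loses)
S - Ea = 0 - 0.2403 = -0.2403
Rating change = 24 * -0.2403
= -5.77

-5.77 rating points


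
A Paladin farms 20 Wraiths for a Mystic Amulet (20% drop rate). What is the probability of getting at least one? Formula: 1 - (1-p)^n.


P(at least one) = 1 - P(none) = 1 - (1-p)^n
p = 20/100 = 0.2
1 - p = 0.8
(1 - p)^20 = 0.8^20 = 0.011529
P(at least one) = 1 - 0.011529 = 0.9885

0.9885


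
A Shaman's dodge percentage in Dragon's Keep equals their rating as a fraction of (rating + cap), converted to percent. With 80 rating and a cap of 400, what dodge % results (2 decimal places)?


dodge% = 80 / (80 + 400) * 100
= 80 / 480 * 100
= 0.166667 * 100
= 16.67%

16.67%


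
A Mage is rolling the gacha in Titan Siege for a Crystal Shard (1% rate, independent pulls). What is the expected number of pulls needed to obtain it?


Expected pulls for a geometric distribution = 1/p = 100 / rate%
= 100 / 1
= 100.0

100.0 pulls


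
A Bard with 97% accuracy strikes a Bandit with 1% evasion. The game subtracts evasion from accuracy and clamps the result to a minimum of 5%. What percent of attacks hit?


accuracy - evasion = 97 - 1 = 96
Apply floor: max(96, 5) = 96
Hit chance = 96%

96%


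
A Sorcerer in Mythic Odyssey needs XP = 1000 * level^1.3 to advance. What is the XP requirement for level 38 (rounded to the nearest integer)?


XP = 1000 * level^1.3
Substitute level = 38:
XP = 1000 * 38^1.3
= 1000 * 113.1667
= 113167

113167 XP


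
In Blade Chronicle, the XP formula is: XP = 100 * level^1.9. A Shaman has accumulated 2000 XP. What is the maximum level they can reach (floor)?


XP = 100 * level^1.9, so level = (XP / 100)^(1/1.9)
= (2000 / 100)^(1/1.9)
= 20.0^0.5263
= 4.839
Floor: level = 4

level 4


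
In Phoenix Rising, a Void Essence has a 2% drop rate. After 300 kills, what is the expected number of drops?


Expected drops = kills * (drop_rate / 100)
= 300 * (2 / 100)
= 300 * 0.02
= 6.0

6.0 drops


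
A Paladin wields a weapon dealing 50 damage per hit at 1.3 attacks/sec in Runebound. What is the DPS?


DPS = damage * attack_speed
= 50 * 1.3
= 65.0

65.0 DPS


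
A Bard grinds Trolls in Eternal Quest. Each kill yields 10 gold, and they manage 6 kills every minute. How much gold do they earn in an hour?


Gold per minute = 10 * 6 = 60
Gold per hour = 60 * 60 = 3600

3600 gold/hour


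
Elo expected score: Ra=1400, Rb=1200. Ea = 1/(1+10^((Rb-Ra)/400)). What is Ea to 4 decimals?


Elo expected score: Ea = 1/(1 + 10^((Rb-Ra)/400))
Rb - Ra = 1200 - 1400 = -200
(Rb-Ra)/400 = -200/400 = -0.5
10^-0.5 = 0.316228
Ea = 1/(1 + 0.316228) = 1/1.316228 = 0.7597

0.7597


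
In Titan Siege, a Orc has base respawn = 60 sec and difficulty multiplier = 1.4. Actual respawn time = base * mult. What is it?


Respawn time = base * multiplier
= 60 * 1.4
= 84.0 seconds

84.0 seconds


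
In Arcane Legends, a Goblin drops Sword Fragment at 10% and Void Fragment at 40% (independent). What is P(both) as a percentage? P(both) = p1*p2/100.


For independent events, P(both) = P(A) * P(B)
= 10% * 40%
= 400 / 100 %
= 4.0%

4.0%


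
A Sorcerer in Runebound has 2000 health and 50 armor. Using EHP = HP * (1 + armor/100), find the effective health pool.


EHP = 2000 * (1 + 50/100)
= 2000 * (1 + 0.5)
= 2000 * 1.5
= 3000.0

3000.0 EHP


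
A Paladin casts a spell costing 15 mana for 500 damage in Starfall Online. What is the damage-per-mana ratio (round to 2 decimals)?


Efficiency = damage / mana
= 500 / 15
= 33.33

33.33 dmg/mana


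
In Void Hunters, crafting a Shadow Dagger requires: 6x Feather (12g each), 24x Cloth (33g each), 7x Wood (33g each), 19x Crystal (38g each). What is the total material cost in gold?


Cost breakdown:
  Feather: 6 * 12 = 72
  Cloth: 24 * 33 = 792
  Wood: 7 * 33 = 231
  Crystal: 19 * 38 = 722
Total = 72 + 792 + 231 + 722 = 1817

1817 gold


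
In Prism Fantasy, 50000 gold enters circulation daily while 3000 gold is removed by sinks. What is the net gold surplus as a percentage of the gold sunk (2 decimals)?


Net gold = 50000 - 3000 = 47000
Inflation rate = net / sunk * 100 = 47000 / 3000 * 100
= 15.666667 * 100
= 1566.67%

1566.67%


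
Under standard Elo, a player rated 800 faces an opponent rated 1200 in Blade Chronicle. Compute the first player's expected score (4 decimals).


Elo expected score: Ea = 1/(1 + 10^((Rb-Ra)/400))
Rb - Ra = 1200 - 800 = 400
(Rb-Ra)/400 = 400/400 = 1.0
10^1.0 = 10.0
Ea = 1/(1 + 10.0) = 1/11.0 = 0.0909

0.0909


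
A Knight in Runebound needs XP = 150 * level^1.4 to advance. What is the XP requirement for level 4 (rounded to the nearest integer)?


XP = 150 * level^1.4
Substitute level = 4:
XP = 150 * 4^1.4
= 150 * 6.9644
= 1045

1045 XP


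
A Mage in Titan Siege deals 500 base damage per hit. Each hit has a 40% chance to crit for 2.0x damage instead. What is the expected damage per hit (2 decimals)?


E[dmg] = base * (1 + crit_chance * (crit_mult - 1))
cc as decimal = 40/100 = 0.4
cm - 1 = 2.0 - 1 = 1.0
Bonus factor = 0.4 * 1.0 = 0.4
Total multiplier = 1 + 0.4 = 1.4
Expected damage = 500 * 1.4 = 700.00

700.00 damage


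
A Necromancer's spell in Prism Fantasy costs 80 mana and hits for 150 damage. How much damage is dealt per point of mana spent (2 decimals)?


Efficiency = damage / mana
= 150 / 80
= 1.88

1.88 dmg/mana


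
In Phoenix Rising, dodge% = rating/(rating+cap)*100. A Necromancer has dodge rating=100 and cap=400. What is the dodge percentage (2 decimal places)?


dodge% = 100 / (100 + 400) * 100
= 100 / 500 * 100
= 0.2 * 100
= 20.00%

20.00%


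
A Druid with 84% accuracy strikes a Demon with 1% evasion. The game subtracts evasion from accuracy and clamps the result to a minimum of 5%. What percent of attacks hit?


accuracy - evasion = 84 - 1 = 83
Apply floor: max(83, 5) = 83
Hit chance = 83%

83%


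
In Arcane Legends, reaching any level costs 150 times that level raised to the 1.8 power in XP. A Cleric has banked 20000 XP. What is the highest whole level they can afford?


XP = 150 * level^1.8, so level = (XP / 150)^(1/1.8)
= (20000 / 150)^(1/1.8)
= 133.3333^0.5556
= 15.1538
Floor: level = 15

level 15


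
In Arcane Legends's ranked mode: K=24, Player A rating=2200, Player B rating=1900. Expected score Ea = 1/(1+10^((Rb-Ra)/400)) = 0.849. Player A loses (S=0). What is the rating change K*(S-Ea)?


Elo update: delta = K * (S - Ea), where S = 0 (loses)
S - Ea = 0 - 0.849 = -0.849
Rating change = 24 * -0.849
= -20.38

-20.38 rating points


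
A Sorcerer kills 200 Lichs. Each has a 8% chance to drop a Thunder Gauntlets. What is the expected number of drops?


Expected drops = kills * (drop_rate / 100)
= 200 * (8 / 100)
= 200 * 0.08
= 16.0

16.0 drops


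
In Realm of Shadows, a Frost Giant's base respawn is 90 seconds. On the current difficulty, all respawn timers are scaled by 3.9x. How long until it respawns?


Respawn time = base * multiplier
= 90 * 3.9
= 351.0 seconds

351.0 seconds


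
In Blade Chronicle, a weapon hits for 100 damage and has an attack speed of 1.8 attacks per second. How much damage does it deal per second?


DPS = damage * attack_speed
= 100 * 1.8
= 180.0

180.0 DPS


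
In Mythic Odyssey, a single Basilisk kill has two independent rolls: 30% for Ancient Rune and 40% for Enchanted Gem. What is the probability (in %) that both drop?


For independent events, P(both) = P(A) * P(B)
= 30% * 40%
= 1200 / 100 %
= 12.0%

12.0%


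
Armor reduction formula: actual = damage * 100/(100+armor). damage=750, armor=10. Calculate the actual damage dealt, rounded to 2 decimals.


actual = 750 * 100 / (100 + 10)
= 750 * 100 / 110
= 75000 / 110
= 681.82

681.82 damage


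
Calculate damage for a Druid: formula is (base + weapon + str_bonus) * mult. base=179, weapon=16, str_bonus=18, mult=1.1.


Sum base + weapon + str = 179 + 16 + 18 = 213
Multiply by 1.1:
213 * 1.1 = 234.3

234.3 damage


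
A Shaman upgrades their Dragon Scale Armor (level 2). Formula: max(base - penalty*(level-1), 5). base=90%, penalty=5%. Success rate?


raw_rate = 90 - 5 * (2 - 1)
= 90 - 5 * 1
= 90 - 5
= 85
Apply floor: max(85, 5) = 85%

85%


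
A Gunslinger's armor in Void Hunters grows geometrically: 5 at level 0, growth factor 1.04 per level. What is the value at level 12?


value = base * growth^level
= 5 * 1.04^12
= 5 * 1.601032
= 8.01

8.01 armor


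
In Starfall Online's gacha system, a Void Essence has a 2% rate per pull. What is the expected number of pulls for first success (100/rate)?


Expected pulls for a geometric distribution = 1/p = 100 / rate%
= 100 / 2
= 50.0

50.0 pulls


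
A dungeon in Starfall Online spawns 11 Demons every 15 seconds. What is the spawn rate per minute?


Spawns per minute = count * (60 / interval)
= 11 * (60 / 15)
= 11 * 4.0
= 44.0

44.0 per minute


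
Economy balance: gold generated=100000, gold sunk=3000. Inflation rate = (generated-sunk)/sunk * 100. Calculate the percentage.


Net gold = 100000 - 3000 = 97000
Inflation rate = net / sunk * 100 = 97000 / 3000 * 100
= 32.333333 * 100
= 3233.33%

3233.33%


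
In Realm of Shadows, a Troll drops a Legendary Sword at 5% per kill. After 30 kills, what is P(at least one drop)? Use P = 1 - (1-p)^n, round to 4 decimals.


P(at least one) = 1 - P(none) = 1 - (1-p)^n
p = 5/100 = 0.05
1 - p = 0.95
(1 - p)^30 = 0.95^30 = 0.214639
P(at least one) = 1 - 0.214639 = 0.7854

0.7854


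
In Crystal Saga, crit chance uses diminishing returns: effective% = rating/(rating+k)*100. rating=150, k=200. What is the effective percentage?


effective% = rating / (rating + k) * 100
= 150 / (150 + 200) * 100
= 150 / 350 * 100
= 0.428571 * 100
= 42.86%

42.86%


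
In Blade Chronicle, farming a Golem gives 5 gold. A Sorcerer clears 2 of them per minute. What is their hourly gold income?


Gold per minute = 5 * 2 = 10
Gold per hour = 10 * 60 = 600

600 gold/hour


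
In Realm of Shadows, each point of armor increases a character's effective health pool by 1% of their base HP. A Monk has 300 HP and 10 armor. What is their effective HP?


EHP = 300 * (1 + 10/100)
= 300 * (1 + 0.1)
= 300 * 1.1
= 330.0

330.0 EHP


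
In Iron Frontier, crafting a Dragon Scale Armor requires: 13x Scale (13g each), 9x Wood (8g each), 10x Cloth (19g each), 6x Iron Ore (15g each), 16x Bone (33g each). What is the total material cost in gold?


Cost breakdown:
  Scale: 13 * 13 = 169
  Wood: 9 * 8 = 72
  Cloth: 10 * 19 = 190
  Iron Ore: 6 * 15 = 90
  Bone: 16 * 33 = 528
Total = 169 + 72 + 190 + 90 + 528 = 1049

1049 gold


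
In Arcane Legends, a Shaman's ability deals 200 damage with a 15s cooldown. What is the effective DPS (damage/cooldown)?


DPS = damage / cooldown
= 200 / 15
= 13.33

13.33 DPS


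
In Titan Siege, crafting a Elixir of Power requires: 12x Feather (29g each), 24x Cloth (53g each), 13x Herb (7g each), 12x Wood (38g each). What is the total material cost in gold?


Cost breakdown:
  Feather: 12 * 29 = 348
  Cloth: 24 * 53 = 1272
  Herb: 13 * 7 = 91
  Wood: 12 * 38 = 456
Total = 348 + 1272 + 91 + 456 = 2167

2167 gold


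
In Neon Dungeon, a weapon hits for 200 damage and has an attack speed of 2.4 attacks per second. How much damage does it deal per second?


DPS = damage * attack_speed
= 200 * 2.4
= 480.0

480.0 DPS


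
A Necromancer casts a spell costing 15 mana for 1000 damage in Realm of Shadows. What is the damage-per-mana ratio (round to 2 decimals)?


Efficiency = damage / mana
= 1000 / 15
= 66.67

66.67 dmg/mana


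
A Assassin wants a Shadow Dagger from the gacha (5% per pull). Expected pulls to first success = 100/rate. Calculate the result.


Expected pulls for a geometric distribution = 1/p = 100 / rate%
= 100 / 5
= 20.0

20.0 pulls


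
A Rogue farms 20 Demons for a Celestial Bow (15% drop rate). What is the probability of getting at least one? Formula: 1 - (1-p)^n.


P(at least one) = 1 - P(none) = 1 - (1-p)^n
p = 15/100 = 0.15
1 - p = 0.85
(1 - p)^20 = 0.85^20 = 0.038760
P(at least one) = 1 - 0.038760 = 0.9612

0.9612


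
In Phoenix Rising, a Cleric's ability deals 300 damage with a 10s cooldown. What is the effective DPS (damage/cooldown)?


DPS = damage / cooldown
= 300 / 10
= 30.00

30.00 DPS


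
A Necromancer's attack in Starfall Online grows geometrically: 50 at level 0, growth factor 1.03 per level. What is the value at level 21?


value = base * growth^level
= 50 * 1.03^21
= 50 * 1.860295
= 93.01

93.01 attack


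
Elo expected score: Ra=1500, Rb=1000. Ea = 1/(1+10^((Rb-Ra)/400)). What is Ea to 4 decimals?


Elo expected score: Ea = 1/(1 + 10^((Rb-Ra)/400))
Rb - Ra = 1000 - 1500 = -500
(Rb-Ra)/400 = -500/400 = -1.25
10^-1.25 = 0.056234
Ea = 1/(1 + 0.056234) = 1/1.056234 = 0.9468

0.9468


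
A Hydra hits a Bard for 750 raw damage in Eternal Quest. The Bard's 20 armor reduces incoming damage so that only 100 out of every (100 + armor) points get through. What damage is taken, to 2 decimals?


actual = 750 * 100 / (100 + 20)
= 750 * 100 / 120
= 75000 / 120
= 625.00

625.00 damage


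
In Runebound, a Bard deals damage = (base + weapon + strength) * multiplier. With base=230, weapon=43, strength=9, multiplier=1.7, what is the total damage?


Sum base + weapon + str = 230 + 43 + 9 = 282
Multiply by 1.7:
282 * 1.7 = 479.4

479.4 damage


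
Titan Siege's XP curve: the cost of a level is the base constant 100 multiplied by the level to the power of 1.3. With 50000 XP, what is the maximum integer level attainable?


XP = 100 * level^1.3, so level = (XP / 100)^(1/1.3)
= (50000 / 100)^(1/1.3)
= 500.0^0.7692
= 119.1601
Floor: level = 119

level 119


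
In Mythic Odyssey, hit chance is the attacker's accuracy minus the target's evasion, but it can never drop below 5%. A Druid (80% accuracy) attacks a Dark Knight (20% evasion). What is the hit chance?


accuracy - evasion = 80 - 20 = 60
Apply floor: max(60, 5) = 60
Hit chance = 60%

60%


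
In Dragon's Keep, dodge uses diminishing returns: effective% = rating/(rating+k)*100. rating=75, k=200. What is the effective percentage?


effective% = rating / (rating + k) * 100
= 75 / (75 + 200) * 100
= 75 / 275 * 100
= 0.272727 * 100
= 27.27%

27.27%


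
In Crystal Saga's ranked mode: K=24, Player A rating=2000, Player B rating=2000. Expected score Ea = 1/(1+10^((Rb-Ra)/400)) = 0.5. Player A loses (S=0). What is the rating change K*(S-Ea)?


Elo update: delta = K * (S - Ea), where S = 0 (loses)
S - Ea = 0 - 0.5 = -0.5
Rating change = 24 * -0.5
= -12.00

-12.00 rating points


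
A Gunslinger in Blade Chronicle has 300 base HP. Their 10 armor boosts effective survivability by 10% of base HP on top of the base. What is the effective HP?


EHP = 300 * (1 + 10/100)
= 300 * (1 + 0.1)
= 300 * 1.1
= 330.0

330.0 EHP


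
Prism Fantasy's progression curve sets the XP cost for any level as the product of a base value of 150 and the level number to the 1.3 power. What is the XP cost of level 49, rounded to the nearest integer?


XP = 150 * level^1.3
Substitute level = 49:
XP = 150 * 49^1.3
= 150 * 157.4907
= 23624

23624 XP


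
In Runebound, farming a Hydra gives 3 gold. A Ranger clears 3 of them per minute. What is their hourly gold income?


Gold per minute = 3 * 3 = 9
Gold per hour = 9 * 60 = 540

540 gold/hour


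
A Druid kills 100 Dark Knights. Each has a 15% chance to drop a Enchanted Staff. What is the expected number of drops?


Expected drops = kills * (drop_rate / 100)
= 100 * (15 / 100)
= 100 * 0.15
= 15.0

15.0 drops


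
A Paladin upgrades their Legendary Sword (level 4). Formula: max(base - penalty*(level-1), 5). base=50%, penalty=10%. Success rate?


raw_rate = 50 - 10 * (4 - 1)
= 50 - 10 * 3
= 50 - 30
= 20
Apply floor: max(20, 5) = 20%

20%


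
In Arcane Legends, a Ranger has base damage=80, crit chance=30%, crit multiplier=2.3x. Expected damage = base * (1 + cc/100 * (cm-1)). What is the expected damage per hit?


E[dmg] = base * (1 + crit_chance * (crit_mult - 1))
cc as decimal = 30/100 = 0.3
cm - 1 = 2.3 - 1 = 1.3
Bonus factor = 0.3 * 1.3 = 0.39
Total multiplier = 1 + 0.39 = 1.39
Expected damage = 80 * 1.39 = 111.20

111.20 damage


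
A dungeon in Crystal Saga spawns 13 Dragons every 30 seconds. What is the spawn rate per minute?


Spawns per minute = count * (60 / interval)
= 13 * (60 / 30)
= 13 * 2.0
= 26.0

26.0 per minute


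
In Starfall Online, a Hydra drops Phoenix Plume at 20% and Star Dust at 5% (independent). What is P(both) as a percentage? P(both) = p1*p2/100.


For independent events, P(both) = P(A) * P(B)
= 20% * 5%
= 100 / 100 %
= 1.0%

1.0%


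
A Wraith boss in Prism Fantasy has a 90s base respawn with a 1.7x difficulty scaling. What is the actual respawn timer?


Respawn time = base * multiplier
= 90 * 1.7
= 153.0 seconds

153.0 seconds


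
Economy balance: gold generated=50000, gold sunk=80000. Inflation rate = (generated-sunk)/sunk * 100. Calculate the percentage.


Net gold = 50000 - 80000 = -30000
Inflation rate = net / sunk * 100 = -30000 / 80000 * 100
= -0.375 * 100
= -37.50%

-37.50%


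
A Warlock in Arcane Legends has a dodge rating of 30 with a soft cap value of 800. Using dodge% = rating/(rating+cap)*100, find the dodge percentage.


dodge% = 30 / (30 + 800) * 100
= 30 / 830 * 100
= 0.036145 * 100
= 3.61%

3.61%


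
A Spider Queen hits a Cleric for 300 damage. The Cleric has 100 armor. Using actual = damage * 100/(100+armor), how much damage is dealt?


actual = 300 * 100 / (100 + 100)
= 300 * 100 / 200
= 30000 / 200
= 150.00

150.00 damage


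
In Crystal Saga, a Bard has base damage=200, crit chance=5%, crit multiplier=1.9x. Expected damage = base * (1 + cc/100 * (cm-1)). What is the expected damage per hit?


E[dmg] = base * (1 + crit_chance * (crit_mult - 1))
cc as decimal = 5/100 = 0.05
cm - 1 = 1.9 - 1 = 0.9
Bonus factor = 0.05 * 0.9 = 0.045
Total multiplier = 1 + 0.045 = 1.045
Expected damage = 200 * 1.045 = 209.00

209.00 damage


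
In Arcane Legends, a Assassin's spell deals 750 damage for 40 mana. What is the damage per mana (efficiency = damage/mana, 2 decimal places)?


Efficiency = damage / mana
= 750 / 40
= 18.75

18.75 dmg/mana


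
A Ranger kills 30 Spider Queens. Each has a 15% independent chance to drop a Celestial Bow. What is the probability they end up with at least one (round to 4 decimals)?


P(at least one) = 1 - P(none) = 1 - (1-p)^n
p = 15/100 = 0.15
1 - p = 0.85
(1 - p)^30 = 0.85^30 = 0.007631
P(at least one) = 1 - 0.007631 = 0.9924

0.9924


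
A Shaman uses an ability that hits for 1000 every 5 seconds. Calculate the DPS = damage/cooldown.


DPS = damage / cooldown
= 1000 / 5
= 200.00

200.00 DPS


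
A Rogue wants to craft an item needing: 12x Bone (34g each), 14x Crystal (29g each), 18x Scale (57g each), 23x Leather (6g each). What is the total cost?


Cost breakdown:
  Bone: 12 * 34 = 408
  Crystal: 14 * 29 = 406
  Scale: 18 * 57 = 1026
  Leather: 23 * 6 = 138
Total = 408 + 406 + 1026 + 138 = 1978

1978 gold


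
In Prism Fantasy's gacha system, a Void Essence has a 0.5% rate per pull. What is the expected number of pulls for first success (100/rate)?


Expected pulls for a geometric distribution = 1/p = 100 / rate%
= 100 / 0.5
= 200.0

200.0 pulls


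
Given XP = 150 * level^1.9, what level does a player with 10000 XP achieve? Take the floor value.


XP = 150 * level^1.9, so level = (XP / 150)^(1/1.9)
= (10000 / 150)^(1/1.9)
= 66.6667^0.5263
= 9.1191
Floor: level = 9

level 9


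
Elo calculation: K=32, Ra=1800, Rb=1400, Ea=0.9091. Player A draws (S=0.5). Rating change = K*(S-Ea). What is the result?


Elo update: delta = K * (S - Ea), where S = 0.5 (draws)
S - Ea = 0.5 - 0.9091 = -0.4091
Rating change = 32 * -0.4091
= -13.09

-13.09 rating points


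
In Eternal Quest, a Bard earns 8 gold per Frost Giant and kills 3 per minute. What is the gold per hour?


Gold per minute = 8 * 3 = 24
Gold per hour = 24 * 60 = 1440

1440 gold/hour


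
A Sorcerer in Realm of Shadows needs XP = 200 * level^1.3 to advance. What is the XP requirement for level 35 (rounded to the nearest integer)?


XP = 200 * level^1.3
Substitute level = 35:
XP = 200 * 35^1.3
= 200 * 101.6924
= 20338

20338 XP


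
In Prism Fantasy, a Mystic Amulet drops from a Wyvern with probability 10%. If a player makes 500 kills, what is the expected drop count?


Expected drops = kills * (drop_rate / 100)
= 500 * (10 / 100)
= 500 * 0.1
= 50.0

50.0 drops


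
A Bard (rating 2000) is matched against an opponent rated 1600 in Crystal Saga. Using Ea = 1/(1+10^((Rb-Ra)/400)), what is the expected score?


Elo expected score: Ea = 1/(1 + 10^((Rb-Ra)/400))
Rb - Ra = 1600 - 2000 = -400
(Rb-Ra)/400 = -400/400 = -1.0
10^-1.0 = 0.1
Ea = 1/(1 + 0.1) = 1/1.1 = 0.9091

0.9091


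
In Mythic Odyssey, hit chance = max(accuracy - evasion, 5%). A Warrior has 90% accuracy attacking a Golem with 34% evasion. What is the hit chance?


accuracy - evasion = 90 - 34 = 56
Apply floor: max(56, 5) = 56
Hit chance = 56%

56%


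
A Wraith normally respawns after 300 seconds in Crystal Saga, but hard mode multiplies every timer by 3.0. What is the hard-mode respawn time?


Respawn time = base * multiplier
= 300 * 3.0
= 900.0 seconds

900.0 seconds


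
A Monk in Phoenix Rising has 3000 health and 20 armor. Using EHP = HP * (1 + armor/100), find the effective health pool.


EHP = 3000 * (1 + 20/100)
= 3000 * (1 + 0.2)
= 3000 * 1.2
= 3600.0

3600.0 EHP


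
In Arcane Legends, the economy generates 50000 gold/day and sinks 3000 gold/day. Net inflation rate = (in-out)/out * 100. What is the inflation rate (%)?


Net gold = 50000 - 3000 = 47000
Inflation rate = net / sunk * 100 = 47000 / 3000 * 100
= 15.666667 * 100
= 1566.67%

1566.67%


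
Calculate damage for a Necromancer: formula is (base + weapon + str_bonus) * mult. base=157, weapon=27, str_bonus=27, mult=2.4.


Sum base + weapon + str = 157 + 27 + 27 = 211
Multiply by 2.4:
211 * 2.4 = 506.4

506.4 damage


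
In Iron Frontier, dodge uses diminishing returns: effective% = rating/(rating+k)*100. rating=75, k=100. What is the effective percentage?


effective% = rating / (rating + k) * 100
= 75 / (75 + 100) * 100
= 75 / 175 * 100
= 0.428571 * 100
= 42.86%

42.86%


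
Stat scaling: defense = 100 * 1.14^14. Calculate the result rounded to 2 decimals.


value = base * growth^level
= 100 * 1.14^14
= 100 * 6.261349
= 626.13

626.13 defense


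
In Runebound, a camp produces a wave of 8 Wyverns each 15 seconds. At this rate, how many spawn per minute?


Spawns per minute = count * (60 / interval)
= 8 * (60 / 15)
= 8 * 4.0
= 32.0

32.0 per minute


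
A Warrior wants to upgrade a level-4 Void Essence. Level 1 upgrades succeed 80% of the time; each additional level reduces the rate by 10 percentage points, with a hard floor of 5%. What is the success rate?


raw_rate = 80 - 10 * (4 - 1)
= 80 - 10 * 3
= 80 - 30
= 50
Apply floor: max(50, 5) = 50%

50%


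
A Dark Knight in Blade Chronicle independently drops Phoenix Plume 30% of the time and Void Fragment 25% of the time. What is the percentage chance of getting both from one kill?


For independent events, P(both) = P(A) * P(B)
= 30% * 25%
= 750 / 100 %
= 7.5%

7.5%


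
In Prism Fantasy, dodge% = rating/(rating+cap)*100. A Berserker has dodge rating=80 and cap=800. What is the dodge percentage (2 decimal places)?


dodge% = 80 / (80 + 800) * 100
= 80 / 880 * 100
= 0.090909 * 100
= 9.09%

9.09%


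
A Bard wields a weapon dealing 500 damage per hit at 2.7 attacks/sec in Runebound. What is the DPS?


DPS = damage * attack_speed
= 500 * 2.7
= 1350.0

1350.0 DPS


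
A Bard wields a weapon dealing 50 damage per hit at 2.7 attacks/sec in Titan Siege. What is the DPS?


DPS = damage * attack_speed
= 50 * 2.7
= 135.0

135.0 DPS


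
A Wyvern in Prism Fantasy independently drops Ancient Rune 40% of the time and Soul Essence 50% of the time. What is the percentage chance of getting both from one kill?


For independent events, P(both) = P(A) * P(B)
= 40% * 50%
= 2000 / 100 %
= 20.0%

20.0%


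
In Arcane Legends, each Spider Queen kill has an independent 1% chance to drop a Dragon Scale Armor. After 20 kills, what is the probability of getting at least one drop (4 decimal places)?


P(at least one) = 1 - P(none) = 1 - (1-p)^n
p = 1/100 = 0.01
1 - p = 0.99
(1 - p)^20 = 0.99^20 = 0.817907
P(at least one) = 1 - 0.817907 = 0.1821

0.1821


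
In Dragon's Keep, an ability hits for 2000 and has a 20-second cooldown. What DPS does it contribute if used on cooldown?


DPS = damage / cooldown
= 2000 / 20
= 100.00

100.00 DPS


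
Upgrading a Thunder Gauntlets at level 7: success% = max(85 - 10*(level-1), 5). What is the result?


raw_rate = 85 - 10 * (7 - 1)
= 85 - 10 * 6
= 85 - 60
= 25
Apply floor: max(25, 5) = 25%

25%


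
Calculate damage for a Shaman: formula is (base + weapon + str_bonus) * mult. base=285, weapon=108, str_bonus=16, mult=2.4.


Sum base + weapon + str = 285 + 108 + 16 = 409
Multiply by 2.4:
409 * 2.4 = 981.6

981.6 damage


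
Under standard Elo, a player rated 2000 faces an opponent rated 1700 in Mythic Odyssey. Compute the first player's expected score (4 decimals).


Elo expected score: Ea = 1/(1 + 10^((Rb-Ra)/400))
Rb - Ra = 1700 - 2000 = -300
(Rb-Ra)/400 = -300/400 = -0.75
10^-0.75 = 0.177828
Ea = 1/(1 + 0.177828) = 1/1.177828 = 0.8490

0.8490


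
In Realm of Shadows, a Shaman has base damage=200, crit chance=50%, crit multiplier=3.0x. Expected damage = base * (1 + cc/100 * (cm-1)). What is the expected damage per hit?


E[dmg] = base * (1 + crit_chance * (crit_mult - 1))
cc as decimal = 50/100 = 0.5
cm - 1 = 3.0 - 1 = 2.0
Bonus factor = 0.5 * 2.0 = 1.0
Total multiplier = 1 + 1.0 = 2.0
Expected damage = 200 * 2.0 = 400.00

400.00 damage


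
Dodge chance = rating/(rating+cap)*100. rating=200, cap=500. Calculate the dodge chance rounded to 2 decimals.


dodge% = 200 / (200 + 500) * 100
= 200 / 700 * 100
= 0.285714 * 100
= 28.57%

28.57%


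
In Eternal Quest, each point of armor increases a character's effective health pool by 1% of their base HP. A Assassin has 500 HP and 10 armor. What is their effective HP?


EHP = 500 * (1 + 10/100)
= 500 * (1 + 0.1)
= 500 * 1.1
= 550.0

550.0 EHP


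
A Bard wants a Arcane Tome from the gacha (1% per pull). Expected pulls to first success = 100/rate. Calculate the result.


Expected pulls for a geometric distribution = 1/p = 100 / rate%
= 100 / 1
= 100.0

100.0 pulls


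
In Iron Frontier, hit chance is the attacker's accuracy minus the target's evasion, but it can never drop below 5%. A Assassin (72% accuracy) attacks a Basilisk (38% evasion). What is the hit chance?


accuracy - evasion = 72 - 38 = 34
Apply floor: max(34, 5) = 34
Hit chance = 34%

34%


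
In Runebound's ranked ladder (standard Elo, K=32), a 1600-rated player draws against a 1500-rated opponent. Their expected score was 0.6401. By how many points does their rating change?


Elo update: delta = K * (S - Ea), where S = 0.5 (draws)
S - Ea = 0.5 - 0.6401 = -0.1401
Rating change = 32 * -0.1401
= -4.48

-4.48 rating points


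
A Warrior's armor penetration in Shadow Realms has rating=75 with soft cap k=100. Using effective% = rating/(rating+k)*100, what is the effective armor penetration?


effective% = rating / (rating + k) * 100
= 75 / (75 + 100) * 100
= 75 / 175 * 100
= 0.428571 * 100
= 42.86%

42.86%


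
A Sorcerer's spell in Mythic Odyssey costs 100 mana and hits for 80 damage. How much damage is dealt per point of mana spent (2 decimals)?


Efficiency = damage / mana
= 80 / 100
= 0.80

0.80 dmg/mana


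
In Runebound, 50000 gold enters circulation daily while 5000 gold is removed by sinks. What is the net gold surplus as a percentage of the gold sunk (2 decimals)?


Net gold = 50000 - 5000 = 45000
Inflation rate = net / sunk * 100 = 45000 / 5000 * 100
= 9.0 * 100
= 900.00%

900.00%


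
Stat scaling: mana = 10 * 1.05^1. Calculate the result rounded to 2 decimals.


value = base * growth^level
= 10 * 1.05^1
= 10 * 1.05
= 10.50

10.50 mana


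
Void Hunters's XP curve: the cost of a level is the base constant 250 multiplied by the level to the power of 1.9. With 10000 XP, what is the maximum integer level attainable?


XP = 250 * level^1.9, so level = (XP / 250)^(1/1.9)
= (10000 / 250)^(1/1.9)
= 40.0^0.5263
= 6.9693
Floor: level = 6

level 6


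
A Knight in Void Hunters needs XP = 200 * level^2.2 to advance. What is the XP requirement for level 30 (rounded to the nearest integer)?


XP = 200 * level^2.2
Substitute level = 30:
XP = 200 * 30^2.2
= 200 * 1776.9154
= 355383

355383 XP


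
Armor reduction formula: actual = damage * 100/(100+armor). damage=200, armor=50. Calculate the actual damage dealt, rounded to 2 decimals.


actual = 200 * 100 / (100 + 50)
= 200 * 100 / 150
= 20000 / 150
= 133.33

133.33 damage


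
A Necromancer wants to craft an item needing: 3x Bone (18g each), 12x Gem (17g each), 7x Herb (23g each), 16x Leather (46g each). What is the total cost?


Cost breakdown:
  Bone: 3 * 18 = 54
  Gem: 12 * 17 = 204
  Herb: 7 * 23 = 161
  Leather: 16 * 46 = 736
Total = 54 + 204 + 161 + 736 = 1155

1155 gold


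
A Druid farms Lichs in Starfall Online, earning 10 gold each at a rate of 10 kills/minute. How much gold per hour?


Gold per minute = 10 * 10 = 100
Gold per hour = 100 * 60 = 6000

6000 gold/hour


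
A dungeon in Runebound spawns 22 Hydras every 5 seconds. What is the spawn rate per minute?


Spawns per minute = count * (60 / interval)
= 22 * (60 / 5)
= 22 * 12.0
= 264.0

264.0 per minute


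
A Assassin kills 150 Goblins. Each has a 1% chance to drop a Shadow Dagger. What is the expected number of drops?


Expected drops = kills * (drop_rate / 100)
= 150 * (1 / 100)
= 150 * 0.01
= 1.5

1.5 drops


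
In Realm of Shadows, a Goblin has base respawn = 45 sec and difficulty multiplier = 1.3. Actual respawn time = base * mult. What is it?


Respawn time = base * multiplier
= 45 * 1.3
= 58.5 seconds

58.5 seconds


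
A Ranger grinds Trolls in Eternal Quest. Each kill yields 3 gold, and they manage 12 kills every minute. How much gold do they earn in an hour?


Gold per minute = 3 * 12 = 36
Gold per hour = 36 * 60 = 2160

2160 gold/hour


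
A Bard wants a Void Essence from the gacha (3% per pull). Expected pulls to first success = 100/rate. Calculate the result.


Expected pulls for a geometric distribution = 1/p = 100 / rate%
= 100 / 3
= 33.33

33.33 pulls


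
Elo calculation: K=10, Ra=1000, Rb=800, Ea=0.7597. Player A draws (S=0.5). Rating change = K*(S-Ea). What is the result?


Elo update: delta = K * (S - Ea), where S = 0.5 (draws)
S - Ea = 0.5 - 0.7597 = -0.2597
Rating change = 10 * -0.2597
= -2.60

-2.60 rating points
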